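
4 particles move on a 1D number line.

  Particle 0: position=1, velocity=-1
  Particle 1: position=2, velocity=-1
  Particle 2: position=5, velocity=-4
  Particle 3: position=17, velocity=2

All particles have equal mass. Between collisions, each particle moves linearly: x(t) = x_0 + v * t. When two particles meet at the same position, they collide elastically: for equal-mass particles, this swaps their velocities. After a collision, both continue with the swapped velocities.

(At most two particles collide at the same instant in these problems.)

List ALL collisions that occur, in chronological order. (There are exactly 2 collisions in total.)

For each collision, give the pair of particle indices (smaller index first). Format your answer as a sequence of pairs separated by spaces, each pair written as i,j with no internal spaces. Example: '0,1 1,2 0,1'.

Answer: 1,2 0,1

Derivation:
Collision at t=1: particles 1 and 2 swap velocities; positions: p0=0 p1=1 p2=1 p3=19; velocities now: v0=-1 v1=-4 v2=-1 v3=2
Collision at t=4/3: particles 0 and 1 swap velocities; positions: p0=-1/3 p1=-1/3 p2=2/3 p3=59/3; velocities now: v0=-4 v1=-1 v2=-1 v3=2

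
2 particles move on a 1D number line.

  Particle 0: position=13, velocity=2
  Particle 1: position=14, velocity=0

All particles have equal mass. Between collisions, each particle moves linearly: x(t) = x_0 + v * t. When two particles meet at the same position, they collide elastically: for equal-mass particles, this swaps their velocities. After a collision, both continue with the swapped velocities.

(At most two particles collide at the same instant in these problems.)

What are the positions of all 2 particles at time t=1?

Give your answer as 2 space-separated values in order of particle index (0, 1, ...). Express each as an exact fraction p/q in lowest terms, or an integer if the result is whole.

Answer: 14 15

Derivation:
Collision at t=1/2: particles 0 and 1 swap velocities; positions: p0=14 p1=14; velocities now: v0=0 v1=2
Advance to t=1 (no further collisions before then); velocities: v0=0 v1=2; positions = 14 15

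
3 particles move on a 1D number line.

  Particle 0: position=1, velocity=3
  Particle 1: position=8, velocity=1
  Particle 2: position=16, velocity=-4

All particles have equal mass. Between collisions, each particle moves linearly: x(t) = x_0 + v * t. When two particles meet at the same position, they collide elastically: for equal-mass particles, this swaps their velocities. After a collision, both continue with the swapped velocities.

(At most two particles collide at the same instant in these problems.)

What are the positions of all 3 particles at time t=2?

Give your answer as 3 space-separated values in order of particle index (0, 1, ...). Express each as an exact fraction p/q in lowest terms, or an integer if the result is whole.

Answer: 7 8 10

Derivation:
Collision at t=8/5: particles 1 and 2 swap velocities; positions: p0=29/5 p1=48/5 p2=48/5; velocities now: v0=3 v1=-4 v2=1
Advance to t=2 (no further collisions before then); velocities: v0=3 v1=-4 v2=1; positions = 7 8 10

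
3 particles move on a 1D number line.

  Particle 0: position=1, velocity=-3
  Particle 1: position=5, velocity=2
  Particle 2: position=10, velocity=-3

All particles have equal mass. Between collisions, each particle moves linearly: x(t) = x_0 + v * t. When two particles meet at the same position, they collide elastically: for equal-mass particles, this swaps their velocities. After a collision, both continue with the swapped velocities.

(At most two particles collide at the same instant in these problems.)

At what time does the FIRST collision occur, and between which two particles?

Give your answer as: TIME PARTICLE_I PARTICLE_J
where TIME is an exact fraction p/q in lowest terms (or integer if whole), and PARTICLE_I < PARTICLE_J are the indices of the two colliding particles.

Answer: 1 1 2

Derivation:
Pair (0,1): pos 1,5 vel -3,2 -> not approaching (rel speed -5 <= 0)
Pair (1,2): pos 5,10 vel 2,-3 -> gap=5, closing at 5/unit, collide at t=1
Earliest collision: t=1 between 1 and 2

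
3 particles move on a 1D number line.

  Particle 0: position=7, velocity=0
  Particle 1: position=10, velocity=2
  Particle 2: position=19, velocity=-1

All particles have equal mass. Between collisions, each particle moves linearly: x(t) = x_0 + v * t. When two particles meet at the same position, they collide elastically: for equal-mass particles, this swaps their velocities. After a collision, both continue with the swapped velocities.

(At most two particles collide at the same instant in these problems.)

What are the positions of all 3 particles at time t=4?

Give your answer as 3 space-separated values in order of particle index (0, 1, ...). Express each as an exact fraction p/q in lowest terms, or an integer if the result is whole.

Answer: 7 15 18

Derivation:
Collision at t=3: particles 1 and 2 swap velocities; positions: p0=7 p1=16 p2=16; velocities now: v0=0 v1=-1 v2=2
Advance to t=4 (no further collisions before then); velocities: v0=0 v1=-1 v2=2; positions = 7 15 18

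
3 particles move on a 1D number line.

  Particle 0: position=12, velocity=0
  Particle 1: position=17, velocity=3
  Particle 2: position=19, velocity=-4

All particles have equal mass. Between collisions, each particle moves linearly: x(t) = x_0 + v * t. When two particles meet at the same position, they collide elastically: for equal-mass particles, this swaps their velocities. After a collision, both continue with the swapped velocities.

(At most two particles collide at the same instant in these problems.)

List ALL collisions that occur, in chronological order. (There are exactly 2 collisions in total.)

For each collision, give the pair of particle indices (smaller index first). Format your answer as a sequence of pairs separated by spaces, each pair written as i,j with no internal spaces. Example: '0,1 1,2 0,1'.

Collision at t=2/7: particles 1 and 2 swap velocities; positions: p0=12 p1=125/7 p2=125/7; velocities now: v0=0 v1=-4 v2=3
Collision at t=7/4: particles 0 and 1 swap velocities; positions: p0=12 p1=12 p2=89/4; velocities now: v0=-4 v1=0 v2=3

Answer: 1,2 0,1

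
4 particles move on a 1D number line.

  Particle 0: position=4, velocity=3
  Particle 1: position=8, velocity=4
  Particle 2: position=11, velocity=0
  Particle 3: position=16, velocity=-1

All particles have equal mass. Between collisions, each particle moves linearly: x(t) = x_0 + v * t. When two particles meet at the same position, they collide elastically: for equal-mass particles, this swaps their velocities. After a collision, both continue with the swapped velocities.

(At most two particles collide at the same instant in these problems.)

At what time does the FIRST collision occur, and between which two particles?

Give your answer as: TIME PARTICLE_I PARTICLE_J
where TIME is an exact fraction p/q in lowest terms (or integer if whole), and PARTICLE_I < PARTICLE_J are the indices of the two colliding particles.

Answer: 3/4 1 2

Derivation:
Pair (0,1): pos 4,8 vel 3,4 -> not approaching (rel speed -1 <= 0)
Pair (1,2): pos 8,11 vel 4,0 -> gap=3, closing at 4/unit, collide at t=3/4
Pair (2,3): pos 11,16 vel 0,-1 -> gap=5, closing at 1/unit, collide at t=5
Earliest collision: t=3/4 between 1 and 2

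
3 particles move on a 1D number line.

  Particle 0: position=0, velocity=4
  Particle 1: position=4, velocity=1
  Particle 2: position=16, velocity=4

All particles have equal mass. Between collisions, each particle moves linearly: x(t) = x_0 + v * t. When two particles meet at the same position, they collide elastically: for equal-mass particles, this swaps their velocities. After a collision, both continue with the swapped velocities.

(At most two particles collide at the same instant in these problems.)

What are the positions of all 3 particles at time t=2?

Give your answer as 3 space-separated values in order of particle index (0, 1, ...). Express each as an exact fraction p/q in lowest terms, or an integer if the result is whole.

Collision at t=4/3: particles 0 and 1 swap velocities; positions: p0=16/3 p1=16/3 p2=64/3; velocities now: v0=1 v1=4 v2=4
Advance to t=2 (no further collisions before then); velocities: v0=1 v1=4 v2=4; positions = 6 8 24

Answer: 6 8 24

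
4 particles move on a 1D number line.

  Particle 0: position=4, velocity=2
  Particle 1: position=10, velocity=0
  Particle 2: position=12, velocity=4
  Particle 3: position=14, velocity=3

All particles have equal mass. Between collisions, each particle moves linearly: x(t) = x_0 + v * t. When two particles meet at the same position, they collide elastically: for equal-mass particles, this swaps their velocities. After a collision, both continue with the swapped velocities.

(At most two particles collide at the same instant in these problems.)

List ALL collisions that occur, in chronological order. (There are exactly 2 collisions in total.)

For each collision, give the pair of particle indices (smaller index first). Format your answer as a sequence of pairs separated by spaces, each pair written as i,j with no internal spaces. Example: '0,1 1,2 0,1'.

Collision at t=2: particles 2 and 3 swap velocities; positions: p0=8 p1=10 p2=20 p3=20; velocities now: v0=2 v1=0 v2=3 v3=4
Collision at t=3: particles 0 and 1 swap velocities; positions: p0=10 p1=10 p2=23 p3=24; velocities now: v0=0 v1=2 v2=3 v3=4

Answer: 2,3 0,1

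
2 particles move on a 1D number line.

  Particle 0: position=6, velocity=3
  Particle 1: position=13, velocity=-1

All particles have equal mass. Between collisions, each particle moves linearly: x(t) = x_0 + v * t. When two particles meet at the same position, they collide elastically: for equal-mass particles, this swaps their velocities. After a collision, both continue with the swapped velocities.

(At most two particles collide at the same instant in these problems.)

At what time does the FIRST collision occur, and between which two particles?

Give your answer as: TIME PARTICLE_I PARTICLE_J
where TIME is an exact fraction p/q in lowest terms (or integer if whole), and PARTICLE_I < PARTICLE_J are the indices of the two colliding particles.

Answer: 7/4 0 1

Derivation:
Pair (0,1): pos 6,13 vel 3,-1 -> gap=7, closing at 4/unit, collide at t=7/4
Earliest collision: t=7/4 between 0 and 1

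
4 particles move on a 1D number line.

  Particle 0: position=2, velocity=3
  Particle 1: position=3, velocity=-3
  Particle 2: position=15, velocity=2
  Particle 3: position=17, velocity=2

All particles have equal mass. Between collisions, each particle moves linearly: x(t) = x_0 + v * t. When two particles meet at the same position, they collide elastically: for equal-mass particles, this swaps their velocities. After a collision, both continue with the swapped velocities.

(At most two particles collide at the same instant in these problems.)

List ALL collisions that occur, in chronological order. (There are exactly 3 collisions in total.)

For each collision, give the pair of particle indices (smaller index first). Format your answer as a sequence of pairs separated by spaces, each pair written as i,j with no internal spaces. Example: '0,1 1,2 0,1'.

Answer: 0,1 1,2 2,3

Derivation:
Collision at t=1/6: particles 0 and 1 swap velocities; positions: p0=5/2 p1=5/2 p2=46/3 p3=52/3; velocities now: v0=-3 v1=3 v2=2 v3=2
Collision at t=13: particles 1 and 2 swap velocities; positions: p0=-36 p1=41 p2=41 p3=43; velocities now: v0=-3 v1=2 v2=3 v3=2
Collision at t=15: particles 2 and 3 swap velocities; positions: p0=-42 p1=45 p2=47 p3=47; velocities now: v0=-3 v1=2 v2=2 v3=3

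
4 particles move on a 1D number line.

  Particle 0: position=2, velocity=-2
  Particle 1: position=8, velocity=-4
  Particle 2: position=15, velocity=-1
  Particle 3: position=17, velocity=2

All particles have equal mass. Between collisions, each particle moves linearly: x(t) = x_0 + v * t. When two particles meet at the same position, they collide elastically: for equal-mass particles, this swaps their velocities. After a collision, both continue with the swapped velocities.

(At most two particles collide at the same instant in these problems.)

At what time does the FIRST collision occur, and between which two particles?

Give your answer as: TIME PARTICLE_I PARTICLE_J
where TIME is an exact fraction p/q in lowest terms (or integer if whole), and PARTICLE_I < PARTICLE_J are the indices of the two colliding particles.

Answer: 3 0 1

Derivation:
Pair (0,1): pos 2,8 vel -2,-4 -> gap=6, closing at 2/unit, collide at t=3
Pair (1,2): pos 8,15 vel -4,-1 -> not approaching (rel speed -3 <= 0)
Pair (2,3): pos 15,17 vel -1,2 -> not approaching (rel speed -3 <= 0)
Earliest collision: t=3 between 0 and 1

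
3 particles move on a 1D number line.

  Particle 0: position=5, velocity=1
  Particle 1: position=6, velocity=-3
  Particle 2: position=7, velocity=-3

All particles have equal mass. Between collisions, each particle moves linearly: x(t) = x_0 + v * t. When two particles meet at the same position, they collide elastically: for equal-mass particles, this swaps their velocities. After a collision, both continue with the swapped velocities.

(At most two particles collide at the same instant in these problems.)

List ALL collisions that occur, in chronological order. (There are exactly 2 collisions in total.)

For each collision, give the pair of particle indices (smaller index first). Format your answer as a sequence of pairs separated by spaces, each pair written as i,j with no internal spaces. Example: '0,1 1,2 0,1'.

Collision at t=1/4: particles 0 and 1 swap velocities; positions: p0=21/4 p1=21/4 p2=25/4; velocities now: v0=-3 v1=1 v2=-3
Collision at t=1/2: particles 1 and 2 swap velocities; positions: p0=9/2 p1=11/2 p2=11/2; velocities now: v0=-3 v1=-3 v2=1

Answer: 0,1 1,2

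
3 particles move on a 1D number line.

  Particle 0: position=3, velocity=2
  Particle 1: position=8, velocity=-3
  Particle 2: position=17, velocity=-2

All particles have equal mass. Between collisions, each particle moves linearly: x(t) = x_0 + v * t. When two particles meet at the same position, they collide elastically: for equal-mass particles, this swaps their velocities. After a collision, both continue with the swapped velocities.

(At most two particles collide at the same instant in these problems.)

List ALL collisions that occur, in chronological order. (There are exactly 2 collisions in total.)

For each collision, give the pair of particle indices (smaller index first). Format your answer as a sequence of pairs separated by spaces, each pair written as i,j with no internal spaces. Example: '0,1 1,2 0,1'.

Collision at t=1: particles 0 and 1 swap velocities; positions: p0=5 p1=5 p2=15; velocities now: v0=-3 v1=2 v2=-2
Collision at t=7/2: particles 1 and 2 swap velocities; positions: p0=-5/2 p1=10 p2=10; velocities now: v0=-3 v1=-2 v2=2

Answer: 0,1 1,2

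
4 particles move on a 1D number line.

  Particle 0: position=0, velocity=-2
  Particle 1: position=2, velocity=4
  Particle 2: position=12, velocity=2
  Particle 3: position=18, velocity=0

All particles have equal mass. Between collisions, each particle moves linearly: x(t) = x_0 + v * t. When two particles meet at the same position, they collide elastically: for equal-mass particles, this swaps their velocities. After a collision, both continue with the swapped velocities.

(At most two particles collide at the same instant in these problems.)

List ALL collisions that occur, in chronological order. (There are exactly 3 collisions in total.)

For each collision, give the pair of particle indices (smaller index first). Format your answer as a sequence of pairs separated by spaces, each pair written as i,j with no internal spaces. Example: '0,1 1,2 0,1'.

Answer: 2,3 1,2 2,3

Derivation:
Collision at t=3: particles 2 and 3 swap velocities; positions: p0=-6 p1=14 p2=18 p3=18; velocities now: v0=-2 v1=4 v2=0 v3=2
Collision at t=4: particles 1 and 2 swap velocities; positions: p0=-8 p1=18 p2=18 p3=20; velocities now: v0=-2 v1=0 v2=4 v3=2
Collision at t=5: particles 2 and 3 swap velocities; positions: p0=-10 p1=18 p2=22 p3=22; velocities now: v0=-2 v1=0 v2=2 v3=4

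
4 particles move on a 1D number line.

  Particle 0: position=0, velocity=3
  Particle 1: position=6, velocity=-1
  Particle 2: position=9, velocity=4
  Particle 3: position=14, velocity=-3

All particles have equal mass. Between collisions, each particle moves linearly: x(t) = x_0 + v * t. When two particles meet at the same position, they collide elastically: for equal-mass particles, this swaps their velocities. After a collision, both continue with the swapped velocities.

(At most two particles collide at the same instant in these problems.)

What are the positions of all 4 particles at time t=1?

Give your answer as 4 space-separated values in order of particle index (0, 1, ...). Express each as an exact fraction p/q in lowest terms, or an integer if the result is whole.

Collision at t=5/7: particles 2 and 3 swap velocities; positions: p0=15/7 p1=37/7 p2=83/7 p3=83/7; velocities now: v0=3 v1=-1 v2=-3 v3=4
Advance to t=1 (no further collisions before then); velocities: v0=3 v1=-1 v2=-3 v3=4; positions = 3 5 11 13

Answer: 3 5 11 13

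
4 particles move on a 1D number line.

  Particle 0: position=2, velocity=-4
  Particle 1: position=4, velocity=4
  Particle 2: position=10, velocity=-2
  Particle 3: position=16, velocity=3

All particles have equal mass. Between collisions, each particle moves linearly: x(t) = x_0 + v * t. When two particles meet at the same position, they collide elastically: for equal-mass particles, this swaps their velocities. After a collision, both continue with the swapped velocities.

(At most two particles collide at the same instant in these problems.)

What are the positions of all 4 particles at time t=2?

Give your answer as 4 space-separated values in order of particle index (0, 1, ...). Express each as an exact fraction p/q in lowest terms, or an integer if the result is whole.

Answer: -6 6 12 22

Derivation:
Collision at t=1: particles 1 and 2 swap velocities; positions: p0=-2 p1=8 p2=8 p3=19; velocities now: v0=-4 v1=-2 v2=4 v3=3
Advance to t=2 (no further collisions before then); velocities: v0=-4 v1=-2 v2=4 v3=3; positions = -6 6 12 22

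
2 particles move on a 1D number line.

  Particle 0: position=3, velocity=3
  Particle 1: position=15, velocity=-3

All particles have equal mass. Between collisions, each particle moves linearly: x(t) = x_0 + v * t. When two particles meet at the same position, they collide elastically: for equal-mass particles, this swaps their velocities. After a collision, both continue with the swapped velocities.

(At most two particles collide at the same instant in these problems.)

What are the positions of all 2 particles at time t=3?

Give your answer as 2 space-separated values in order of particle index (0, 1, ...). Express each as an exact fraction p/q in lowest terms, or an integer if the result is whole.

Answer: 6 12

Derivation:
Collision at t=2: particles 0 and 1 swap velocities; positions: p0=9 p1=9; velocities now: v0=-3 v1=3
Advance to t=3 (no further collisions before then); velocities: v0=-3 v1=3; positions = 6 12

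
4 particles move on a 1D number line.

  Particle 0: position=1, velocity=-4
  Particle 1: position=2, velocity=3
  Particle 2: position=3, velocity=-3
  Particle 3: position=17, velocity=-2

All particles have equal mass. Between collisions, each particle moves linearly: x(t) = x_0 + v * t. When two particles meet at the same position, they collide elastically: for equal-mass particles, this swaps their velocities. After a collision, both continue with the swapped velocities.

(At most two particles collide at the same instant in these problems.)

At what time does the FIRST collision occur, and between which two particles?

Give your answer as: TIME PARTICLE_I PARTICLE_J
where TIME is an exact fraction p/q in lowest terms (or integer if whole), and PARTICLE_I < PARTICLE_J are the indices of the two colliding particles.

Answer: 1/6 1 2

Derivation:
Pair (0,1): pos 1,2 vel -4,3 -> not approaching (rel speed -7 <= 0)
Pair (1,2): pos 2,3 vel 3,-3 -> gap=1, closing at 6/unit, collide at t=1/6
Pair (2,3): pos 3,17 vel -3,-2 -> not approaching (rel speed -1 <= 0)
Earliest collision: t=1/6 between 1 and 2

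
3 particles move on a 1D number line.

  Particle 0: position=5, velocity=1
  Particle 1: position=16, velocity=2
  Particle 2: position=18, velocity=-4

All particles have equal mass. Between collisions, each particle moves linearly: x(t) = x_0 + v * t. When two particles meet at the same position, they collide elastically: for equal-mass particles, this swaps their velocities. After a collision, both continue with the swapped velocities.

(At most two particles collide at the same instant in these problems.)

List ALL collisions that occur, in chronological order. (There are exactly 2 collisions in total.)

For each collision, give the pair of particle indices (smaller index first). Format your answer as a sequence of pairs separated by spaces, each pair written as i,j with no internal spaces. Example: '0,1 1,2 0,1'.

Collision at t=1/3: particles 1 and 2 swap velocities; positions: p0=16/3 p1=50/3 p2=50/3; velocities now: v0=1 v1=-4 v2=2
Collision at t=13/5: particles 0 and 1 swap velocities; positions: p0=38/5 p1=38/5 p2=106/5; velocities now: v0=-4 v1=1 v2=2

Answer: 1,2 0,1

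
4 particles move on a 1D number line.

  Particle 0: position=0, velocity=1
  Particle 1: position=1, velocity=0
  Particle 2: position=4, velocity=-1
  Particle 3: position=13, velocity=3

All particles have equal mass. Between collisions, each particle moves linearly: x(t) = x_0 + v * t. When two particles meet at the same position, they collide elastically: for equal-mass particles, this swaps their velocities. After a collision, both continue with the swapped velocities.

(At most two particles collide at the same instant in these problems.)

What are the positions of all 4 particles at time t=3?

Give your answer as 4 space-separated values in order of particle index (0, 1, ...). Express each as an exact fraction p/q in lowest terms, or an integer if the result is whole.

Answer: 1 1 3 22

Derivation:
Collision at t=1: particles 0 and 1 swap velocities; positions: p0=1 p1=1 p2=3 p3=16; velocities now: v0=0 v1=1 v2=-1 v3=3
Collision at t=2: particles 1 and 2 swap velocities; positions: p0=1 p1=2 p2=2 p3=19; velocities now: v0=0 v1=-1 v2=1 v3=3
Collision at t=3: particles 0 and 1 swap velocities; positions: p0=1 p1=1 p2=3 p3=22; velocities now: v0=-1 v1=0 v2=1 v3=3
Advance to t=3 (no further collisions before then); velocities: v0=-1 v1=0 v2=1 v3=3; positions = 1 1 3 22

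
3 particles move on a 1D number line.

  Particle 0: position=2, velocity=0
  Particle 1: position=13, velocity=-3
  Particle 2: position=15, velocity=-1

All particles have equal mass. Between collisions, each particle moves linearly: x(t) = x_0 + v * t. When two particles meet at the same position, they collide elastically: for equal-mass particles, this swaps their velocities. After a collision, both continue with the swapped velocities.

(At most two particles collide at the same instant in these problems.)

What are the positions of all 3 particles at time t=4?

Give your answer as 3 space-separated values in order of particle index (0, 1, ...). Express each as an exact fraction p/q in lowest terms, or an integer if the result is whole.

Answer: 1 2 11

Derivation:
Collision at t=11/3: particles 0 and 1 swap velocities; positions: p0=2 p1=2 p2=34/3; velocities now: v0=-3 v1=0 v2=-1
Advance to t=4 (no further collisions before then); velocities: v0=-3 v1=0 v2=-1; positions = 1 2 11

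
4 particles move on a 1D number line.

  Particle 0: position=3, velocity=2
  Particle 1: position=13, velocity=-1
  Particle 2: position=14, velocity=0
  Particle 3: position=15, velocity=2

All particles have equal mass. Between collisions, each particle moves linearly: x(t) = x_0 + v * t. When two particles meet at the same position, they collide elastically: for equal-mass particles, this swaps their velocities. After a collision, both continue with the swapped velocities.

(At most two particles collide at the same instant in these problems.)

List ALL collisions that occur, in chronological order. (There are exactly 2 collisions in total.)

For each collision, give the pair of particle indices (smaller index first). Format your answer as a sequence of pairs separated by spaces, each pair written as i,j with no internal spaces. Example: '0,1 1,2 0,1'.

Answer: 0,1 1,2

Derivation:
Collision at t=10/3: particles 0 and 1 swap velocities; positions: p0=29/3 p1=29/3 p2=14 p3=65/3; velocities now: v0=-1 v1=2 v2=0 v3=2
Collision at t=11/2: particles 1 and 2 swap velocities; positions: p0=15/2 p1=14 p2=14 p3=26; velocities now: v0=-1 v1=0 v2=2 v3=2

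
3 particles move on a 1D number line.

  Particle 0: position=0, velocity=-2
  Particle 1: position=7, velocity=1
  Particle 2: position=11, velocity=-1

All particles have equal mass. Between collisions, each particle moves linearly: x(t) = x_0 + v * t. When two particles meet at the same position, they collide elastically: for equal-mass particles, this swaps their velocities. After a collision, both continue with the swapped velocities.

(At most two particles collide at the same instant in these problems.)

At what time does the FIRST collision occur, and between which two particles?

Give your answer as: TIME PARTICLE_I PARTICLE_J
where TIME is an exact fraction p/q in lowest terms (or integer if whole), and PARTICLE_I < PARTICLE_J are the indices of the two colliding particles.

Answer: 2 1 2

Derivation:
Pair (0,1): pos 0,7 vel -2,1 -> not approaching (rel speed -3 <= 0)
Pair (1,2): pos 7,11 vel 1,-1 -> gap=4, closing at 2/unit, collide at t=2
Earliest collision: t=2 between 1 and 2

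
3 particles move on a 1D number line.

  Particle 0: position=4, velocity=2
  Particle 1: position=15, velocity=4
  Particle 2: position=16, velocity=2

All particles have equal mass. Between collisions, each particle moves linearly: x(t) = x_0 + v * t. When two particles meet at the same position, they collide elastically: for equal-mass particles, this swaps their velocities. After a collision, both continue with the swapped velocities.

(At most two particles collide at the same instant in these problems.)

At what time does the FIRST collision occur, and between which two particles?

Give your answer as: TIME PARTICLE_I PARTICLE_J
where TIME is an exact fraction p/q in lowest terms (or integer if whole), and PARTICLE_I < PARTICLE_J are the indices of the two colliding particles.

Pair (0,1): pos 4,15 vel 2,4 -> not approaching (rel speed -2 <= 0)
Pair (1,2): pos 15,16 vel 4,2 -> gap=1, closing at 2/unit, collide at t=1/2
Earliest collision: t=1/2 between 1 and 2

Answer: 1/2 1 2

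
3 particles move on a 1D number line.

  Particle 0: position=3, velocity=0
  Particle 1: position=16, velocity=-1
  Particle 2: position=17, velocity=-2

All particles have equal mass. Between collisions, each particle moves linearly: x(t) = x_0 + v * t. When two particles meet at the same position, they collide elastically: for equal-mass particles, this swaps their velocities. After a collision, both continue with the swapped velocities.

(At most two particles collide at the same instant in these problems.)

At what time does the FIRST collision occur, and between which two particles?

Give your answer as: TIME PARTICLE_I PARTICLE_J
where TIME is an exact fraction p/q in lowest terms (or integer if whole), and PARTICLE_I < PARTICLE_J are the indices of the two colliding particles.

Answer: 1 1 2

Derivation:
Pair (0,1): pos 3,16 vel 0,-1 -> gap=13, closing at 1/unit, collide at t=13
Pair (1,2): pos 16,17 vel -1,-2 -> gap=1, closing at 1/unit, collide at t=1
Earliest collision: t=1 between 1 and 2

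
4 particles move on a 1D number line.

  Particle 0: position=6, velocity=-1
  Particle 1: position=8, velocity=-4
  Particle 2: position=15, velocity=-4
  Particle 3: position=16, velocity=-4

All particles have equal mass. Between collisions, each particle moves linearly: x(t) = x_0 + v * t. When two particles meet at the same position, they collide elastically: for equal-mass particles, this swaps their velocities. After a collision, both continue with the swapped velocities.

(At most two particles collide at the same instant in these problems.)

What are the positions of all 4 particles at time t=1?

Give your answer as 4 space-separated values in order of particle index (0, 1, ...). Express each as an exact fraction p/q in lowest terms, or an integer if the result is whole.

Answer: 4 5 11 12

Derivation:
Collision at t=2/3: particles 0 and 1 swap velocities; positions: p0=16/3 p1=16/3 p2=37/3 p3=40/3; velocities now: v0=-4 v1=-1 v2=-4 v3=-4
Advance to t=1 (no further collisions before then); velocities: v0=-4 v1=-1 v2=-4 v3=-4; positions = 4 5 11 12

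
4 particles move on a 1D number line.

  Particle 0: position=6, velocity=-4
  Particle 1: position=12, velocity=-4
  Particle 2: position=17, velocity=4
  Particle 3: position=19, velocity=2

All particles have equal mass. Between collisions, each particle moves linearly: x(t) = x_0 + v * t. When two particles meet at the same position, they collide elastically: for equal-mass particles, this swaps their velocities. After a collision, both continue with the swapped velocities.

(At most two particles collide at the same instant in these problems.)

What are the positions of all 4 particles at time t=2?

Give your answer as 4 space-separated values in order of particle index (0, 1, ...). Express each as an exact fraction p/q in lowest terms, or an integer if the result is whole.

Collision at t=1: particles 2 and 3 swap velocities; positions: p0=2 p1=8 p2=21 p3=21; velocities now: v0=-4 v1=-4 v2=2 v3=4
Advance to t=2 (no further collisions before then); velocities: v0=-4 v1=-4 v2=2 v3=4; positions = -2 4 23 25

Answer: -2 4 23 25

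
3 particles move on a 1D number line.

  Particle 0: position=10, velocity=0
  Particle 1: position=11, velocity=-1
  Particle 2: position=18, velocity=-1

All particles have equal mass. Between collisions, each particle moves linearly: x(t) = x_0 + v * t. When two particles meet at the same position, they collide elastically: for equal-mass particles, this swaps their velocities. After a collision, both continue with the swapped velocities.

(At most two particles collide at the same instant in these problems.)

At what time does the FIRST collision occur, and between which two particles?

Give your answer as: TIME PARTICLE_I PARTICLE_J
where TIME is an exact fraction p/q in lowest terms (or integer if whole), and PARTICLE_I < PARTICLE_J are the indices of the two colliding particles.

Answer: 1 0 1

Derivation:
Pair (0,1): pos 10,11 vel 0,-1 -> gap=1, closing at 1/unit, collide at t=1
Pair (1,2): pos 11,18 vel -1,-1 -> not approaching (rel speed 0 <= 0)
Earliest collision: t=1 between 0 and 1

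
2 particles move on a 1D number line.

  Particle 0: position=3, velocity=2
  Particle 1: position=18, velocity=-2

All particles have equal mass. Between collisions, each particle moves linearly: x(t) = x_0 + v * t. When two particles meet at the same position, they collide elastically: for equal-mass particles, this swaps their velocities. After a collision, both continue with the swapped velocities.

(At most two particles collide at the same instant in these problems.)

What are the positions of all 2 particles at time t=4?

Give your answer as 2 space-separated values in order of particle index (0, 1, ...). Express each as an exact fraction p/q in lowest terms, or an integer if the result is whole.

Answer: 10 11

Derivation:
Collision at t=15/4: particles 0 and 1 swap velocities; positions: p0=21/2 p1=21/2; velocities now: v0=-2 v1=2
Advance to t=4 (no further collisions before then); velocities: v0=-2 v1=2; positions = 10 11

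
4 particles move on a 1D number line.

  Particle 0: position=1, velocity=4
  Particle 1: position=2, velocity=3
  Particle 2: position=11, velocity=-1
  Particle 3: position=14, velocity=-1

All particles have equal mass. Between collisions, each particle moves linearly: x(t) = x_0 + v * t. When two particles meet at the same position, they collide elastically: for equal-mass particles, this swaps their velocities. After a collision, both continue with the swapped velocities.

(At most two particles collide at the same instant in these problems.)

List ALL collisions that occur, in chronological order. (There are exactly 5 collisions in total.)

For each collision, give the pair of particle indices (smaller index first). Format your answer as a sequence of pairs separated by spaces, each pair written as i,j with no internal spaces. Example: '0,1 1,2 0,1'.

Collision at t=1: particles 0 and 1 swap velocities; positions: p0=5 p1=5 p2=10 p3=13; velocities now: v0=3 v1=4 v2=-1 v3=-1
Collision at t=2: particles 1 and 2 swap velocities; positions: p0=8 p1=9 p2=9 p3=12; velocities now: v0=3 v1=-1 v2=4 v3=-1
Collision at t=9/4: particles 0 and 1 swap velocities; positions: p0=35/4 p1=35/4 p2=10 p3=47/4; velocities now: v0=-1 v1=3 v2=4 v3=-1
Collision at t=13/5: particles 2 and 3 swap velocities; positions: p0=42/5 p1=49/5 p2=57/5 p3=57/5; velocities now: v0=-1 v1=3 v2=-1 v3=4
Collision at t=3: particles 1 and 2 swap velocities; positions: p0=8 p1=11 p2=11 p3=13; velocities now: v0=-1 v1=-1 v2=3 v3=4

Answer: 0,1 1,2 0,1 2,3 1,2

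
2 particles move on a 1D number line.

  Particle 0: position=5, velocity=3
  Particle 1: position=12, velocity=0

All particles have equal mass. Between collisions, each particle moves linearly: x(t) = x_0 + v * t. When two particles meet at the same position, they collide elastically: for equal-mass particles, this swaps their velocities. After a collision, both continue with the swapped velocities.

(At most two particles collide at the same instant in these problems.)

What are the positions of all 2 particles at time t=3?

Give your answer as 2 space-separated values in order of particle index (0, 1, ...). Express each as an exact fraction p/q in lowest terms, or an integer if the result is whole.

Collision at t=7/3: particles 0 and 1 swap velocities; positions: p0=12 p1=12; velocities now: v0=0 v1=3
Advance to t=3 (no further collisions before then); velocities: v0=0 v1=3; positions = 12 14

Answer: 12 14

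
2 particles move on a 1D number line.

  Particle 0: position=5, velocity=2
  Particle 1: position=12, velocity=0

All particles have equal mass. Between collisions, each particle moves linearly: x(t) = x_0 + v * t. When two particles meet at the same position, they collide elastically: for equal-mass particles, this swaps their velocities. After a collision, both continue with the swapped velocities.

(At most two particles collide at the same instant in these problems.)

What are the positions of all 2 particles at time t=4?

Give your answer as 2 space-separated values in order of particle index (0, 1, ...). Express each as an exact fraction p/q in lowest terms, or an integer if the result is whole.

Answer: 12 13

Derivation:
Collision at t=7/2: particles 0 and 1 swap velocities; positions: p0=12 p1=12; velocities now: v0=0 v1=2
Advance to t=4 (no further collisions before then); velocities: v0=0 v1=2; positions = 12 13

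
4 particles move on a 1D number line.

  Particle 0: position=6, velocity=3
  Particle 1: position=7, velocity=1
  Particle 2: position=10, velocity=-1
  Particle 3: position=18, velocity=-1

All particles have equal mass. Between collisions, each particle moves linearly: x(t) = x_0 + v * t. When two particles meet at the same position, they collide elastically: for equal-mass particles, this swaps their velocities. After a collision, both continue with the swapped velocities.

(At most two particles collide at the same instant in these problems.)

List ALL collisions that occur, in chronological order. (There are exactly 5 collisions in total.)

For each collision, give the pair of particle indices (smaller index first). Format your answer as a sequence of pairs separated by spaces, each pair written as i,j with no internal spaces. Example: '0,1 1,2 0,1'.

Answer: 0,1 1,2 0,1 2,3 1,2

Derivation:
Collision at t=1/2: particles 0 and 1 swap velocities; positions: p0=15/2 p1=15/2 p2=19/2 p3=35/2; velocities now: v0=1 v1=3 v2=-1 v3=-1
Collision at t=1: particles 1 and 2 swap velocities; positions: p0=8 p1=9 p2=9 p3=17; velocities now: v0=1 v1=-1 v2=3 v3=-1
Collision at t=3/2: particles 0 and 1 swap velocities; positions: p0=17/2 p1=17/2 p2=21/2 p3=33/2; velocities now: v0=-1 v1=1 v2=3 v3=-1
Collision at t=3: particles 2 and 3 swap velocities; positions: p0=7 p1=10 p2=15 p3=15; velocities now: v0=-1 v1=1 v2=-1 v3=3
Collision at t=11/2: particles 1 and 2 swap velocities; positions: p0=9/2 p1=25/2 p2=25/2 p3=45/2; velocities now: v0=-1 v1=-1 v2=1 v3=3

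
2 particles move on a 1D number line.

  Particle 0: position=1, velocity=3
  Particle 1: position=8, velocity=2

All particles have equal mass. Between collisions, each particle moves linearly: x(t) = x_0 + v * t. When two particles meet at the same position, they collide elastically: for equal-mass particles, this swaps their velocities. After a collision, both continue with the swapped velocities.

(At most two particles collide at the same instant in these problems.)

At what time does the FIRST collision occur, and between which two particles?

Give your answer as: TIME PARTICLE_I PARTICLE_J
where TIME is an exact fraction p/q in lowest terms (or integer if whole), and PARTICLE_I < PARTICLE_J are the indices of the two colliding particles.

Pair (0,1): pos 1,8 vel 3,2 -> gap=7, closing at 1/unit, collide at t=7
Earliest collision: t=7 between 0 and 1

Answer: 7 0 1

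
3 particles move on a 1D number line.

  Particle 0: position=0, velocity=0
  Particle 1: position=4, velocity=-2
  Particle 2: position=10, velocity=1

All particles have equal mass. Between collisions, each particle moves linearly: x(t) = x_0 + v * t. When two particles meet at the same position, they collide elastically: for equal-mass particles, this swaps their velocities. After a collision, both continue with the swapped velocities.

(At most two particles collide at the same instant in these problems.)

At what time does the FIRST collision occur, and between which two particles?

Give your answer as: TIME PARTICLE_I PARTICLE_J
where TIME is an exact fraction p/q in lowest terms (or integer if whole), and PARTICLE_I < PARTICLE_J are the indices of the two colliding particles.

Pair (0,1): pos 0,4 vel 0,-2 -> gap=4, closing at 2/unit, collide at t=2
Pair (1,2): pos 4,10 vel -2,1 -> not approaching (rel speed -3 <= 0)
Earliest collision: t=2 between 0 and 1

Answer: 2 0 1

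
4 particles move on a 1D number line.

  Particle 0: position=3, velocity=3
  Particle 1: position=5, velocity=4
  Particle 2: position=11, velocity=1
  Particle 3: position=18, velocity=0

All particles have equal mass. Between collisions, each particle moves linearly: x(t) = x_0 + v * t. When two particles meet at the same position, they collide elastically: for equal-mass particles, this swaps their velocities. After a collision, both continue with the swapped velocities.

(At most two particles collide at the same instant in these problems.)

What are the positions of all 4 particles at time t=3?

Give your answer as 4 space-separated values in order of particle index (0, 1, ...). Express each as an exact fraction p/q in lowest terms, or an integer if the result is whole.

Collision at t=2: particles 1 and 2 swap velocities; positions: p0=9 p1=13 p2=13 p3=18; velocities now: v0=3 v1=1 v2=4 v3=0
Advance to t=3 (no further collisions before then); velocities: v0=3 v1=1 v2=4 v3=0; positions = 12 14 17 18

Answer: 12 14 17 18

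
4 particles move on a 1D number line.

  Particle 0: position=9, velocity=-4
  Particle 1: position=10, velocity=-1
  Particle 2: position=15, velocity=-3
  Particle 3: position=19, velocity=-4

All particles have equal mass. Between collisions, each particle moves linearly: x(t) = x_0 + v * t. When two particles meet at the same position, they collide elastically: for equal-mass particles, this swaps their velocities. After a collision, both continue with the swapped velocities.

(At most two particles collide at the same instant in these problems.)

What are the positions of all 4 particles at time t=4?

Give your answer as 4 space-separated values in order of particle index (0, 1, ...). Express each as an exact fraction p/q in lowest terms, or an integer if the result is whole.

Answer: -7 3 3 6

Derivation:
Collision at t=5/2: particles 1 and 2 swap velocities; positions: p0=-1 p1=15/2 p2=15/2 p3=9; velocities now: v0=-4 v1=-3 v2=-1 v3=-4
Collision at t=3: particles 2 and 3 swap velocities; positions: p0=-3 p1=6 p2=7 p3=7; velocities now: v0=-4 v1=-3 v2=-4 v3=-1
Collision at t=4: particles 1 and 2 swap velocities; positions: p0=-7 p1=3 p2=3 p3=6; velocities now: v0=-4 v1=-4 v2=-3 v3=-1
Advance to t=4 (no further collisions before then); velocities: v0=-4 v1=-4 v2=-3 v3=-1; positions = -7 3 3 6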